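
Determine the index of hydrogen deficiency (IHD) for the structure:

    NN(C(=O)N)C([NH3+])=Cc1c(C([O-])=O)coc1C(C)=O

7

Molecular formula from the SMILES: C10H12N4O5.
DoU = (2C + 2 + N − H − X)/2 = (2·10 + 2 + 4 − 12 − 0)/2 = 14/2 = 7.
(Structurally: 1 ring(s) + 6 π bond(s) = 7.)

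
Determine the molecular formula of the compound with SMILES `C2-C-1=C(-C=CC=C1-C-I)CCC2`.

C11H13I

Heavy atoms from the SMILES: 11 C, 1 I.
Implicit hydrogens by atom environment:
  5 × C: 2 H each → 10
  3 × C (aromatic): 1 H each → 3
  3 × C (aromatic): no H
  1 × I: no H
  Total hydrogens = 13.
Molecular formula: C11H13I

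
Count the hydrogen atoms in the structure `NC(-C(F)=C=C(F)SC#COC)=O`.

Hydrogens are implicit in SMILES; fill each atom to its normal valence:
  6 × C: no H
  2 × F: no H
  2 × O: no H
  1 × C: 3 H
  1 × N: 2 H
  1 × S: no H
  Total hydrogens = 5.

5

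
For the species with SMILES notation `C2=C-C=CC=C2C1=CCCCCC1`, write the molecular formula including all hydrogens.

C13H16

Heavy atoms from the SMILES: 13 C.
Implicit hydrogens by atom environment:
  5 × C: 2 H each → 10
  5 × C (aromatic): 1 H each → 5
  1 × C: 1 H
  1 × C: no H
  1 × C (aromatic): no H
  Total hydrogens = 16.
Molecular formula: C13H16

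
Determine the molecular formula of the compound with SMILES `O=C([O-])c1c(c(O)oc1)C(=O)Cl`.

Heavy atoms from the SMILES: 6 C, 1 Cl, 5 O.
Implicit hydrogens by atom environment:
  3 × C (aromatic): no H
  2 × C: no H
  2 × O: no H
  1 × C (aromatic): 1 H
  1 × Cl: no H
  1 × O: 1 H
  1 × O (aromatic): no H
  1 × O (charge -1): no H
  Total hydrogens = 2.
Net charge -1.
Molecular formula: C6H2ClO5-

C6H2ClO5-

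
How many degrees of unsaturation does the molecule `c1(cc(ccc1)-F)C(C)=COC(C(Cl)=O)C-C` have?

Molecular formula from the SMILES: C13H14ClFO2.
DoU = (2C + 2 + N − H − X)/2 = (2·13 + 2 + 0 − 14 − 2)/2 = 12/2 = 6.
(Structurally: 1 ring(s) + 5 π bond(s) = 6.)

6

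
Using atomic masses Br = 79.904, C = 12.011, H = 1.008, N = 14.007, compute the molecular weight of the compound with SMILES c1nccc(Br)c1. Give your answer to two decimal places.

Molecular formula: C5H4BrN.
M = 1×79.904 + 5×12.011 + 4×1.008 + 1×14.007 = 158.00 g/mol.

158.00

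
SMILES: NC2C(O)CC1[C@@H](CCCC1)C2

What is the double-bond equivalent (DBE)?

2

Molecular formula from the SMILES: C10H19NO.
DoU = (2C + 2 + N − H − X)/2 = (2·10 + 2 + 1 − 19 − 0)/2 = 4/2 = 2.
(Structurally: 2 ring(s) + 0 π bond(s) = 2.)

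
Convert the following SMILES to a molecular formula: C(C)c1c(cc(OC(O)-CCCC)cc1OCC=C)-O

Heavy atoms from the SMILES: 16 C, 4 O.
Implicit hydrogens by atom environment:
  6 × C: 2 H each → 12
  4 × C (aromatic): no H
  2 × C: 3 H each → 6
  2 × C (aromatic): 1 H each → 2
  2 × C: 1 H each → 2
  2 × O: 1 H each → 2
  2 × O: no H
  Total hydrogens = 24.
Molecular formula: C16H24O4

C16H24O4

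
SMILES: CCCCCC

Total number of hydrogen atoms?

Hydrogens are implicit in SMILES; fill each atom to its normal valence:
  4 × C: 2 H each → 8
  2 × C: 3 H each → 6
  Total hydrogens = 14.

14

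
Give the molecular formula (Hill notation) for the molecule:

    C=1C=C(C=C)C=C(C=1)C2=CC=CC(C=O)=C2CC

Heavy atoms from the SMILES: 17 C, 1 O.
Implicit hydrogens by atom environment:
  7 × C (aromatic): 1 H each → 7
  5 × C (aromatic): no H
  2 × C: 2 H each → 4
  2 × C: 1 H each → 2
  1 × C: 3 H
  1 × O: no H
  Total hydrogens = 16.
Molecular formula: C17H16O

C17H16O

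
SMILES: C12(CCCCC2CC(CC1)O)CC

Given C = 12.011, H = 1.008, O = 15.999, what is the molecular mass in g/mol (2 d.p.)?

Molecular formula: C12H22O.
M = 12×12.011 + 22×1.008 + 1×15.999 = 182.31 g/mol.

182.31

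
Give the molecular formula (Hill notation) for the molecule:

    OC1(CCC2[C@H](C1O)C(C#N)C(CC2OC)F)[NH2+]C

C13H22FN2O3+

Heavy atoms from the SMILES: 13 C, 1 F, 2 N, 3 O.
Implicit hydrogens by atom environment:
  6 × C: 1 H each → 6
  3 × C: 2 H each → 6
  2 × C: 3 H each → 6
  2 × C: no H
  2 × O: 1 H each → 2
  1 × F: no H
  1 × N (charge +1): 2 H
  1 × N: no H
  1 × O: no H
  Total hydrogens = 22.
Net charge +1.
Molecular formula: C13H22FN2O3+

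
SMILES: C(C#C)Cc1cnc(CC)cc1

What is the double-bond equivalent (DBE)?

Molecular formula from the SMILES: C11H13N.
DoU = (2C + 2 + N − H − X)/2 = (2·11 + 2 + 1 − 13 − 0)/2 = 12/2 = 6.
(Structurally: 1 ring(s) + 5 π bond(s) = 6.)

6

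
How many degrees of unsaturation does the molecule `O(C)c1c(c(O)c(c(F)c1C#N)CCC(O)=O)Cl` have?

7

Molecular formula from the SMILES: C11H9ClFNO4.
DoU = (2C + 2 + N − H − X)/2 = (2·11 + 2 + 1 − 9 − 2)/2 = 14/2 = 7.
(Structurally: 1 ring(s) + 6 π bond(s) = 7.)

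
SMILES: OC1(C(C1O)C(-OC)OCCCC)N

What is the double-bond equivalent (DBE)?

Molecular formula from the SMILES: C9H19NO4.
DoU = (2C + 2 + N − H − X)/2 = (2·9 + 2 + 1 − 19 − 0)/2 = 2/2 = 1.
(Structurally: 1 ring(s) + 0 π bond(s) = 1.)

1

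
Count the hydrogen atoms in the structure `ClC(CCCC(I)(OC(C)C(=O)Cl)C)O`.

Hydrogens are implicit in SMILES; fill each atom to its normal valence:
  3 × C: 2 H each → 6
  2 × C: 3 H each → 6
  2 × C: 1 H each → 2
  2 × C: no H
  2 × Cl: no H
  2 × O: no H
  1 × I: no H
  1 × O: 1 H
  Total hydrogens = 15.

15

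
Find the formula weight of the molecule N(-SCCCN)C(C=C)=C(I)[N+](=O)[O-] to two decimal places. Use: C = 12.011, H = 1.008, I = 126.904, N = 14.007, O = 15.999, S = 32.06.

329.16

Molecular formula: C7H12IN3O2S.
M = 7×12.011 + 12×1.008 + 1×126.904 + 3×14.007 + 2×15.999 + 1×32.06 = 329.16 g/mol.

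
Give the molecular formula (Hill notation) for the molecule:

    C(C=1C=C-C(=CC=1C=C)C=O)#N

C10H7NO

Heavy atoms from the SMILES: 10 C, 1 N, 1 O.
Implicit hydrogens by atom environment:
  3 × C (aromatic): 1 H each → 3
  3 × C (aromatic): no H
  2 × C: 1 H each → 2
  1 × C: 2 H
  1 × C: no H
  1 × N: no H
  1 × O: no H
  Total hydrogens = 7.
Molecular formula: C10H7NO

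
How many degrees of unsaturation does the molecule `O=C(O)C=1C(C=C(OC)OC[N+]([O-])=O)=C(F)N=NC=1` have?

Molecular formula from the SMILES: C9H8FN3O6.
DoU = (2C + 2 + N − H − X)/2 = (2·9 + 2 + 3 − 8 − 1)/2 = 14/2 = 7.
(Structurally: 1 ring(s) + 6 π bond(s) = 7.)

7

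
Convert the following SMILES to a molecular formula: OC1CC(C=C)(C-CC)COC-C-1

Heavy atoms from the SMILES: 11 C, 2 O.
Implicit hydrogens by atom environment:
  7 × C: 2 H each → 14
  2 × C: 1 H each → 2
  1 × C: 3 H
  1 × C: no H
  1 × O: 1 H
  1 × O: no H
  Total hydrogens = 20.
Molecular formula: C11H20O2

C11H20O2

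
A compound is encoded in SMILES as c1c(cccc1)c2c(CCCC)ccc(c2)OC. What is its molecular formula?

C17H20O

Heavy atoms from the SMILES: 17 C, 1 O.
Implicit hydrogens by atom environment:
  8 × C (aromatic): 1 H each → 8
  4 × C (aromatic): no H
  3 × C: 2 H each → 6
  2 × C: 3 H each → 6
  1 × O: no H
  Total hydrogens = 20.
Molecular formula: C17H20O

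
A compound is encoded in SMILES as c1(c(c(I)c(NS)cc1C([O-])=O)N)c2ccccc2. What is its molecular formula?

C13H10IN2O2S-

Heavy atoms from the SMILES: 13 C, 1 I, 2 N, 2 O, 1 S.
Implicit hydrogens by atom environment:
  6 × C (aromatic): 1 H each → 6
  6 × C (aromatic): no H
  1 × C: no H
  1 × I: no H
  1 × N: 2 H
  1 × N: 1 H
  1 × O: no H
  1 × O (charge -1): no H
  1 × S: 1 H
  Total hydrogens = 10.
Net charge -1.
Molecular formula: C13H10IN2O2S-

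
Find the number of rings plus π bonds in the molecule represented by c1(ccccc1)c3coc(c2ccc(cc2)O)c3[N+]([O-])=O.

Molecular formula from the SMILES: C16H11NO4.
DoU = (2C + 2 + N − H − X)/2 = (2·16 + 2 + 1 − 11 − 0)/2 = 24/2 = 12.
(Structurally: 3 ring(s) + 9 π bond(s) = 12.)

12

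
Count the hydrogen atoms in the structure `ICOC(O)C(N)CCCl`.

Hydrogens are implicit in SMILES; fill each atom to its normal valence:
  3 × C: 2 H each → 6
  2 × C: 1 H each → 2
  1 × Cl: no H
  1 × I: no H
  1 × N: 2 H
  1 × O: 1 H
  1 × O: no H
  Total hydrogens = 11.

11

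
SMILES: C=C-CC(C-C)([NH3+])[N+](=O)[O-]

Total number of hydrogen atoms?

Hydrogens are implicit in SMILES; fill each atom to its normal valence:
  3 × C: 2 H each → 6
  1 × C: 3 H
  1 × C: 1 H
  1 × C: no H
  1 × N (charge +1): 3 H
  1 × N (charge +1): no H
  1 × O: no H
  1 × O (charge -1): no H
  Total hydrogens = 13.

13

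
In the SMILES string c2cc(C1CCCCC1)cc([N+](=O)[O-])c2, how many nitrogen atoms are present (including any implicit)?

The symbol for nitrogen appears 1 time in the SMILES.

1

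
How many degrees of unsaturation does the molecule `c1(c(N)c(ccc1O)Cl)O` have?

Molecular formula from the SMILES: C6H6ClNO2.
DoU = (2C + 2 + N − H − X)/2 = (2·6 + 2 + 1 − 6 − 1)/2 = 8/2 = 4.
(Structurally: 1 ring(s) + 3 π bond(s) = 4.)

4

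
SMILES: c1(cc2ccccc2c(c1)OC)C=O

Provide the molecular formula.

Heavy atoms from the SMILES: 12 C, 2 O.
Implicit hydrogens by atom environment:
  6 × C (aromatic): 1 H each → 6
  4 × C (aromatic): no H
  2 × O: no H
  1 × C: 3 H
  1 × C: 1 H
  Total hydrogens = 10.
Molecular formula: C12H10O2

C12H10O2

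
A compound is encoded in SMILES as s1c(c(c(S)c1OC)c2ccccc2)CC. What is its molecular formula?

Heavy atoms from the SMILES: 13 C, 1 O, 2 S.
Implicit hydrogens by atom environment:
  5 × C (aromatic): 1 H each → 5
  5 × C (aromatic): no H
  2 × C: 3 H each → 6
  1 × C: 2 H
  1 × O: no H
  1 × S: 1 H
  1 × S (aromatic): no H
  Total hydrogens = 14.
Molecular formula: C13H14OS2

C13H14OS2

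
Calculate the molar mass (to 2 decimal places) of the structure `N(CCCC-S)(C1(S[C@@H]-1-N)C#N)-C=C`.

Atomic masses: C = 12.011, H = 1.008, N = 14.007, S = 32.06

Molecular formula: C9H15N3S2.
M = 9×12.011 + 15×1.008 + 3×14.007 + 2×32.06 = 229.36 g/mol.

229.36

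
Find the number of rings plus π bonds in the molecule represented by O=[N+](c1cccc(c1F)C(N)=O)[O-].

6

Molecular formula from the SMILES: C7H5FN2O3.
DoU = (2C + 2 + N − H − X)/2 = (2·7 + 2 + 2 − 5 − 1)/2 = 12/2 = 6.
(Structurally: 1 ring(s) + 5 π bond(s) = 6.)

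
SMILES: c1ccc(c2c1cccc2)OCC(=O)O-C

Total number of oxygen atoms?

The symbol for oxygen appears 3 times in the SMILES.

3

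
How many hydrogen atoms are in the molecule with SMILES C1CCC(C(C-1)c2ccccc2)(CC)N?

21

Hydrogens are implicit in SMILES; fill each atom to its normal valence:
  5 × C: 2 H each → 10
  5 × C (aromatic): 1 H each → 5
  1 × C: 3 H
  1 × C: 1 H
  1 × C: no H
  1 × C (aromatic): no H
  1 × N: 2 H
  Total hydrogens = 21.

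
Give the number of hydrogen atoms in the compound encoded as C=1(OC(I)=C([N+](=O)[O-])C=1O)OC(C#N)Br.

2

Hydrogens are implicit in SMILES; fill each atom to its normal valence:
  4 × C (aromatic): no H
  2 × O: no H
  1 × Br: no H
  1 × C: 1 H
  1 × C: no H
  1 × I: no H
  1 × N (charge +1): no H
  1 × N: no H
  1 × O: 1 H
  1 × O (aromatic): no H
  1 × O (charge -1): no H
  Total hydrogens = 2.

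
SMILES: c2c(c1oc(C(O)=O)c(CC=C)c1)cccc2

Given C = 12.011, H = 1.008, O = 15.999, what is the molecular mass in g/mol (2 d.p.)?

Molecular formula: C14H12O3.
M = 14×12.011 + 12×1.008 + 3×15.999 = 228.25 g/mol.

228.25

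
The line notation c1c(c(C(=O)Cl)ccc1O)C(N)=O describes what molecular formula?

Heavy atoms from the SMILES: 8 C, 1 Cl, 1 N, 3 O.
Implicit hydrogens by atom environment:
  3 × C (aromatic): 1 H each → 3
  3 × C (aromatic): no H
  2 × C: no H
  2 × O: no H
  1 × Cl: no H
  1 × N: 2 H
  1 × O: 1 H
  Total hydrogens = 6.
Molecular formula: C8H6ClNO3

C8H6ClNO3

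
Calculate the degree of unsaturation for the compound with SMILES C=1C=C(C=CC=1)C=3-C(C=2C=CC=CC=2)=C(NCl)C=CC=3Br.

12

Molecular formula from the SMILES: C18H13BrClN.
DoU = (2C + 2 + N − H − X)/2 = (2·18 + 2 + 1 − 13 − 2)/2 = 24/2 = 12.
(Structurally: 3 ring(s) + 9 π bond(s) = 12.)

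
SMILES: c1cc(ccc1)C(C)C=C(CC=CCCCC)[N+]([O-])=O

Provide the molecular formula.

Heavy atoms from the SMILES: 17 C, 1 N, 2 O.
Implicit hydrogens by atom environment:
  5 × C (aromatic): 1 H each → 5
  4 × C: 2 H each → 8
  4 × C: 1 H each → 4
  2 × C: 3 H each → 6
  1 × C: no H
  1 × C (aromatic): no H
  1 × N (charge +1): no H
  1 × O: no H
  1 × O (charge -1): no H
  Total hydrogens = 23.
Molecular formula: C17H23NO2

C17H23NO2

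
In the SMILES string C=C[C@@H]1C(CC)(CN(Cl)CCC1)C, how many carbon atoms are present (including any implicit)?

The symbol for carbon appears 11 times in the SMILES. (Cl is a single chlorine, not C + l.)

11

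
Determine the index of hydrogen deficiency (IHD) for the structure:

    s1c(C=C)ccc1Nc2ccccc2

Molecular formula from the SMILES: C12H11NS.
DoU = (2C + 2 + N − H − X)/2 = (2·12 + 2 + 1 − 11 − 0)/2 = 16/2 = 8.
(Structurally: 2 ring(s) + 6 π bond(s) = 8.)

8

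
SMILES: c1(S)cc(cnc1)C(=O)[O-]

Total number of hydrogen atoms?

4

Hydrogens are implicit in SMILES; fill each atom to its normal valence:
  3 × C (aromatic): 1 H each → 3
  2 × C (aromatic): no H
  1 × C: no H
  1 × N (aromatic): no H
  1 × O: no H
  1 × O (charge -1): no H
  1 × S: 1 H
  Total hydrogens = 4.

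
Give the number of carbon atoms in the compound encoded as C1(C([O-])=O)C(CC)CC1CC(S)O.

The symbol for carbon appears 9 times in the SMILES.

9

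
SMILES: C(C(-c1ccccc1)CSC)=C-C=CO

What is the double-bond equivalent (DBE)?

Molecular formula from the SMILES: C13H16OS.
DoU = (2C + 2 + N − H − X)/2 = (2·13 + 2 + 0 − 16 − 0)/2 = 12/2 = 6.
(Structurally: 1 ring(s) + 5 π bond(s) = 6.)

6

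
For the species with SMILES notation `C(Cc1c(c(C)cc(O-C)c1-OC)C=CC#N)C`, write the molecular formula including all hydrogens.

Heavy atoms from the SMILES: 15 C, 1 N, 2 O.
Implicit hydrogens by atom environment:
  5 × C (aromatic): no H
  4 × C: 3 H each → 12
  2 × C: 2 H each → 4
  2 × C: 1 H each → 2
  2 × O: no H
  1 × C (aromatic): 1 H
  1 × C: no H
  1 × N: no H
  Total hydrogens = 19.
Molecular formula: C15H19NO2

C15H19NO2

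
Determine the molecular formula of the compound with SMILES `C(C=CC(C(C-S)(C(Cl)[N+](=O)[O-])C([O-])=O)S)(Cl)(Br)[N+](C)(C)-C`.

Heavy atoms from the SMILES: 1 Br, 11 C, 2 Cl, 2 N, 4 O, 2 S.
Implicit hydrogens by atom environment:
  4 × C: 1 H each → 4
  3 × C: 3 H each → 9
  3 × C: no H
  2 × Cl: no H
  2 × N (charge +1): no H
  2 × O: no H
  2 × O (charge -1): no H
  2 × S: 1 H each → 2
  1 × Br: no H
  1 × C: 2 H
  Total hydrogens = 17.
Molecular formula: C11H17BrCl2N2O4S2

C11H17BrCl2N2O4S2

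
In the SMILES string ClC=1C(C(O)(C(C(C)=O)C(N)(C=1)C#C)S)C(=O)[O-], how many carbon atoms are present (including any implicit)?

The symbol for carbon appears 11 times in the SMILES. (Cl is a single chlorine, not C + l.)

11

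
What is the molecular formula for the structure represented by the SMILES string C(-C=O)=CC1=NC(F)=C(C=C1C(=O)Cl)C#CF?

Heavy atoms from the SMILES: 11 C, 1 Cl, 2 F, 1 N, 2 O.
Implicit hydrogens by atom environment:
  4 × C (aromatic): no H
  3 × C: 1 H each → 3
  3 × C: no H
  2 × F: no H
  2 × O: no H
  1 × C (aromatic): 1 H
  1 × Cl: no H
  1 × N (aromatic): no H
  Total hydrogens = 4.
Molecular formula: C11H4ClF2NO2

C11H4ClF2NO2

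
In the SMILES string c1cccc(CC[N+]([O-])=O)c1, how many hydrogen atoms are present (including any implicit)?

Hydrogens are implicit in SMILES; fill each atom to its normal valence:
  5 × C (aromatic): 1 H each → 5
  2 × C: 2 H each → 4
  1 × C (aromatic): no H
  1 × N (charge +1): no H
  1 × O: no H
  1 × O (charge -1): no H
  Total hydrogens = 9.

9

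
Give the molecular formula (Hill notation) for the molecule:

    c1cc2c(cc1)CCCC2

Heavy atoms from the SMILES: 10 C.
Implicit hydrogens by atom environment:
  4 × C: 2 H each → 8
  4 × C (aromatic): 1 H each → 4
  2 × C (aromatic): no H
  Total hydrogens = 12.
Molecular formula: C10H12

C10H12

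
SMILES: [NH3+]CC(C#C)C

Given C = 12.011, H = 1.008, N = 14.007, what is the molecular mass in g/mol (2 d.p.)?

84.14

Molecular formula: C5H10N+.
M = 5×12.011 + 10×1.008 + 1×14.007 = 84.14 g/mol.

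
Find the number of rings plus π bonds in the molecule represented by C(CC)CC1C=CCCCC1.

Molecular formula from the SMILES: C11H20.
DoU = (2C + 2 + N − H − X)/2 = (2·11 + 2 + 0 − 20 − 0)/2 = 4/2 = 2.
(Structurally: 1 ring(s) + 1 π bond(s) = 2.)

2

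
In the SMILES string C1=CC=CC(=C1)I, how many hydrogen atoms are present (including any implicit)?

5

Hydrogens are implicit in SMILES; fill each atom to its normal valence:
  5 × C (aromatic): 1 H each → 5
  1 × C (aromatic): no H
  1 × I: no H
  Total hydrogens = 5.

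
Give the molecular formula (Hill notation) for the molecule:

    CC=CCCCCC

Heavy atoms from the SMILES: 8 C.
Implicit hydrogens by atom environment:
  4 × C: 2 H each → 8
  2 × C: 3 H each → 6
  2 × C: 1 H each → 2
  Total hydrogens = 16.
Molecular formula: C8H16

C8H16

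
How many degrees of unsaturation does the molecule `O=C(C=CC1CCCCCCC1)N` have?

3

Molecular formula from the SMILES: C11H19NO.
DoU = (2C + 2 + N − H − X)/2 = (2·11 + 2 + 1 − 19 − 0)/2 = 6/2 = 3.
(Structurally: 1 ring(s) + 2 π bond(s) = 3.)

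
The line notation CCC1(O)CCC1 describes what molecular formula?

Heavy atoms from the SMILES: 6 C, 1 O.
Implicit hydrogens by atom environment:
  4 × C: 2 H each → 8
  1 × C: 3 H
  1 × C: no H
  1 × O: 1 H
  Total hydrogens = 12.
Molecular formula: C6H12O

C6H12O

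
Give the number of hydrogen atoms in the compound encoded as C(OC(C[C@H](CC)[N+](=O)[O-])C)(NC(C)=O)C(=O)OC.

Hydrogens are implicit in SMILES; fill each atom to its normal valence:
  5 × O: no H
  4 × C: 3 H each → 12
  3 × C: 1 H each → 3
  2 × C: 2 H each → 4
  2 × C: no H
  1 × N: 1 H
  1 × N (charge +1): no H
  1 × O (charge -1): no H
  Total hydrogens = 20.

20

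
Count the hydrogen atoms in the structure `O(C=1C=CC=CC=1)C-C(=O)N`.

Hydrogens are implicit in SMILES; fill each atom to its normal valence:
  5 × C (aromatic): 1 H each → 5
  2 × O: no H
  1 × C: 2 H
  1 × C (aromatic): no H
  1 × C: no H
  1 × N: 2 H
  Total hydrogens = 9.

9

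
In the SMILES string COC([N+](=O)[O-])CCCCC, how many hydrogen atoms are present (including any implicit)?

15

Hydrogens are implicit in SMILES; fill each atom to its normal valence:
  4 × C: 2 H each → 8
  2 × C: 3 H each → 6
  2 × O: no H
  1 × C: 1 H
  1 × N (charge +1): no H
  1 × O (charge -1): no H
  Total hydrogens = 15.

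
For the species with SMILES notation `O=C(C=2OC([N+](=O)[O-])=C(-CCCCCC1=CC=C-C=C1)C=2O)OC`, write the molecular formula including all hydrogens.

Heavy atoms from the SMILES: 17 C, 1 N, 6 O.
Implicit hydrogens by atom environment:
  5 × C: 2 H each → 10
  5 × C (aromatic): 1 H each → 5
  5 × C (aromatic): no H
  3 × O: no H
  1 × C: 3 H
  1 × C: no H
  1 × N (charge +1): no H
  1 × O: 1 H
  1 × O (aromatic): no H
  1 × O (charge -1): no H
  Total hydrogens = 19.
Molecular formula: C17H19NO6

C17H19NO6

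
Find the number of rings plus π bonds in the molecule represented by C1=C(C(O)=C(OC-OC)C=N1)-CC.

Molecular formula from the SMILES: C9H13NO3.
DoU = (2C + 2 + N − H − X)/2 = (2·9 + 2 + 1 − 13 − 0)/2 = 8/2 = 4.
(Structurally: 1 ring(s) + 3 π bond(s) = 4.)

4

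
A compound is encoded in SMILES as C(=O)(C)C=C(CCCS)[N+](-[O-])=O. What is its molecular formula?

Heavy atoms from the SMILES: 7 C, 1 N, 3 O, 1 S.
Implicit hydrogens by atom environment:
  3 × C: 2 H each → 6
  2 × C: no H
  2 × O: no H
  1 × C: 3 H
  1 × C: 1 H
  1 × N (charge +1): no H
  1 × O (charge -1): no H
  1 × S: 1 H
  Total hydrogens = 11.
Molecular formula: C7H11NO3S

C7H11NO3S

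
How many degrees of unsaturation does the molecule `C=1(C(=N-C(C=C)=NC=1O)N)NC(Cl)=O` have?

6

Molecular formula from the SMILES: C7H7ClN4O2.
DoU = (2C + 2 + N − H − X)/2 = (2·7 + 2 + 4 − 7 − 1)/2 = 12/2 = 6.
(Structurally: 1 ring(s) + 5 π bond(s) = 6.)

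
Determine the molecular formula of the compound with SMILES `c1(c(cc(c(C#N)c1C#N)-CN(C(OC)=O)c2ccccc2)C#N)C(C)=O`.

Heavy atoms from the SMILES: 20 C, 4 N, 3 O.
Implicit hydrogens by atom environment:
  6 × C (aromatic): 1 H each → 6
  6 × C (aromatic): no H
  5 × C: no H
  4 × N: no H
  3 × O: no H
  2 × C: 3 H each → 6
  1 × C: 2 H
  Total hydrogens = 14.
Molecular formula: C20H14N4O3

C20H14N4O3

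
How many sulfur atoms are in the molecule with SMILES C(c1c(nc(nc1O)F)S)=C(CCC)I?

1

The symbol for sulfur appears 1 time in the SMILES.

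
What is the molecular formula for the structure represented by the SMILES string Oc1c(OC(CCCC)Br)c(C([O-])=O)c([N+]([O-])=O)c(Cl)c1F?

Heavy atoms from the SMILES: 1 Br, 12 C, 1 Cl, 1 F, 1 N, 6 O.
Implicit hydrogens by atom environment:
  6 × C (aromatic): no H
  3 × C: 2 H each → 6
  3 × O: no H
  2 × O (charge -1): no H
  1 × Br: no H
  1 × C: 3 H
  1 × C: 1 H
  1 × C: no H
  1 × Cl: no H
  1 × F: no H
  1 × N (charge +1): no H
  1 × O: 1 H
  Total hydrogens = 11.
Net charge -1.
Molecular formula: C12H11BrClFNO6-

C12H11BrClFNO6-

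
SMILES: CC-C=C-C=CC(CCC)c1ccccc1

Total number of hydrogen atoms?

22

Hydrogens are implicit in SMILES; fill each atom to its normal valence:
  5 × C: 1 H each → 5
  5 × C (aromatic): 1 H each → 5
  3 × C: 2 H each → 6
  2 × C: 3 H each → 6
  1 × C (aromatic): no H
  Total hydrogens = 22.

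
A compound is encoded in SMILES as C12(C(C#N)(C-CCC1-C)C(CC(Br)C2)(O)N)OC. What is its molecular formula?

C13H21BrN2O2

Heavy atoms from the SMILES: 1 Br, 13 C, 2 N, 2 O.
Implicit hydrogens by atom environment:
  5 × C: 2 H each → 10
  4 × C: no H
  2 × C: 3 H each → 6
  2 × C: 1 H each → 2
  1 × Br: no H
  1 × N: 2 H
  1 × N: no H
  1 × O: 1 H
  1 × O: no H
  Total hydrogens = 21.
Molecular formula: C13H21BrN2O2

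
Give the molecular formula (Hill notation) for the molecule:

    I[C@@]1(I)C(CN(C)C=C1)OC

Heavy atoms from the SMILES: 7 C, 2 I, 1 N, 1 O.
Implicit hydrogens by atom environment:
  3 × C: 1 H each → 3
  2 × C: 3 H each → 6
  2 × I: no H
  1 × C: 2 H
  1 × C: no H
  1 × N: no H
  1 × O: no H
  Total hydrogens = 11.
Molecular formula: C7H11I2NO

C7H11I2NO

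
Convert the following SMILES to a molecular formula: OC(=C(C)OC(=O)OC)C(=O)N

Heavy atoms from the SMILES: 6 C, 1 N, 5 O.
Implicit hydrogens by atom environment:
  4 × C: no H
  4 × O: no H
  2 × C: 3 H each → 6
  1 × N: 2 H
  1 × O: 1 H
  Total hydrogens = 9.
Molecular formula: C6H9NO5

C6H9NO5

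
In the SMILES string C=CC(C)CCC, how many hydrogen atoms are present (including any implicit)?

14

Hydrogens are implicit in SMILES; fill each atom to its normal valence:
  3 × C: 2 H each → 6
  2 × C: 3 H each → 6
  2 × C: 1 H each → 2
  Total hydrogens = 14.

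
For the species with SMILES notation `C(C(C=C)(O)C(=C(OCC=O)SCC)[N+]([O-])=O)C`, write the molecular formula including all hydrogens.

Heavy atoms from the SMILES: 11 C, 1 N, 5 O, 1 S.
Implicit hydrogens by atom environment:
  4 × C: 2 H each → 8
  3 × C: no H
  3 × O: no H
  2 × C: 3 H each → 6
  2 × C: 1 H each → 2
  1 × N (charge +1): no H
  1 × O: 1 H
  1 × O (charge -1): no H
  1 × S: no H
  Total hydrogens = 17.
Molecular formula: C11H17NO5S

C11H17NO5S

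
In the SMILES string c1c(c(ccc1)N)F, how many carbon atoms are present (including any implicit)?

The symbol for carbon appears 6 times in the SMILES. Lowercase c denotes aromatic carbon and counts toward C.

6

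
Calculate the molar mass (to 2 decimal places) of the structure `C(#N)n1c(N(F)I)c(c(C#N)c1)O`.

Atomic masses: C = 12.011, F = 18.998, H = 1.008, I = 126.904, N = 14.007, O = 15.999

292.01

Molecular formula: C6H2FIN4O.
M = 6×12.011 + 1×18.998 + 2×1.008 + 1×126.904 + 4×14.007 + 1×15.999 = 292.01 g/mol.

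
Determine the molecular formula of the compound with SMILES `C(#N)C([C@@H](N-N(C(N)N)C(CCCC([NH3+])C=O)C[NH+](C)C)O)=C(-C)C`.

[C16H35N7O2]2+

Heavy atoms from the SMILES: 16 C, 7 N, 2 O.
Implicit hydrogens by atom environment:
  5 × C: 1 H each → 5
  4 × C: 3 H each → 12
  4 × C: 2 H each → 8
  3 × C: no H
  2 × N: 2 H each → 4
  2 × N: no H
  1 × N (charge +1): 3 H
  1 × N: 1 H
  1 × N (charge +1): 1 H
  1 × O: 1 H
  1 × O: no H
  Total hydrogens = 35.
Net charge +2.
Molecular formula: [C16H35N7O2]2+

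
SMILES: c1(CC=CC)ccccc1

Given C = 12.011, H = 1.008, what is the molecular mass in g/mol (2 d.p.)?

Molecular formula: C10H12.
M = 10×12.011 + 12×1.008 = 132.21 g/mol.

132.21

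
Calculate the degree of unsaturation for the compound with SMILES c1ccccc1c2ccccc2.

Molecular formula from the SMILES: C12H10.
DoU = (2C + 2 + N − H − X)/2 = (2·12 + 2 + 0 − 10 − 0)/2 = 16/2 = 8.
(Structurally: 2 ring(s) + 6 π bond(s) = 8.)

8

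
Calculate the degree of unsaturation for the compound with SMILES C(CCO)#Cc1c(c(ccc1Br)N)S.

Molecular formula from the SMILES: C10H10BrNOS.
DoU = (2C + 2 + N − H − X)/2 = (2·10 + 2 + 1 − 10 − 1)/2 = 12/2 = 6.
(Structurally: 1 ring(s) + 5 π bond(s) = 6.)

6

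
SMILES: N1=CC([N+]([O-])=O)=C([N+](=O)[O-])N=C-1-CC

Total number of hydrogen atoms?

6

Hydrogens are implicit in SMILES; fill each atom to its normal valence:
  3 × C (aromatic): no H
  2 × N (aromatic): no H
  2 × N (charge +1): no H
  2 × O: no H
  2 × O (charge -1): no H
  1 × C: 3 H
  1 × C: 2 H
  1 × C (aromatic): 1 H
  Total hydrogens = 6.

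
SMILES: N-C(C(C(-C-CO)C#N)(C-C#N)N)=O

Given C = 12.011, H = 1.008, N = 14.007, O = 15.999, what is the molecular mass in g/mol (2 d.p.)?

196.21

Molecular formula: C8H12N4O2.
M = 8×12.011 + 12×1.008 + 4×14.007 + 2×15.999 = 196.21 g/mol.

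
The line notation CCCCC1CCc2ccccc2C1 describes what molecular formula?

C14H20

Heavy atoms from the SMILES: 14 C.
Implicit hydrogens by atom environment:
  6 × C: 2 H each → 12
  4 × C (aromatic): 1 H each → 4
  2 × C (aromatic): no H
  1 × C: 3 H
  1 × C: 1 H
  Total hydrogens = 20.
Molecular formula: C14H20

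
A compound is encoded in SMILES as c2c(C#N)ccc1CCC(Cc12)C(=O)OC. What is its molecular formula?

C13H13NO2

Heavy atoms from the SMILES: 13 C, 1 N, 2 O.
Implicit hydrogens by atom environment:
  3 × C: 2 H each → 6
  3 × C (aromatic): 1 H each → 3
  3 × C (aromatic): no H
  2 × C: no H
  2 × O: no H
  1 × C: 3 H
  1 × C: 1 H
  1 × N: no H
  Total hydrogens = 13.
Molecular formula: C13H13NO2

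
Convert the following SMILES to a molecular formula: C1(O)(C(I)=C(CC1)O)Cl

C5H6ClIO2

Heavy atoms from the SMILES: 5 C, 1 Cl, 1 I, 2 O.
Implicit hydrogens by atom environment:
  3 × C: no H
  2 × C: 2 H each → 4
  2 × O: 1 H each → 2
  1 × Cl: no H
  1 × I: no H
  Total hydrogens = 6.
Molecular formula: C5H6ClIO2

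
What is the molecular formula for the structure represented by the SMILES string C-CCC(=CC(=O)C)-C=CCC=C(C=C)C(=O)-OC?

Heavy atoms from the SMILES: 16 C, 3 O.
Implicit hydrogens by atom environment:
  5 × C: 1 H each → 5
  4 × C: 2 H each → 8
  4 × C: no H
  3 × C: 3 H each → 9
  3 × O: no H
  Total hydrogens = 22.
Molecular formula: C16H22O3

C16H22O3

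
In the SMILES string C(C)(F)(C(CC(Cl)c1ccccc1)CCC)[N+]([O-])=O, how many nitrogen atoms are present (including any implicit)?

The symbol for nitrogen appears 1 time in the SMILES.

1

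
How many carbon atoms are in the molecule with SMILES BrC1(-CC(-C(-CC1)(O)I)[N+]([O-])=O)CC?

The symbol for carbon appears 8 times in the SMILES.

8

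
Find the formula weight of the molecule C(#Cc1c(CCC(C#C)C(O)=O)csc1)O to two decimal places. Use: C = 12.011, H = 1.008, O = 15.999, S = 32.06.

Molecular formula: C12H10O3S.
M = 12×12.011 + 10×1.008 + 3×15.999 + 1×32.06 = 234.27 g/mol.

234.27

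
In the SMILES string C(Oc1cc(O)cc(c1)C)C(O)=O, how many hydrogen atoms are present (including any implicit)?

Hydrogens are implicit in SMILES; fill each atom to its normal valence:
  3 × C (aromatic): 1 H each → 3
  3 × C (aromatic): no H
  2 × O: 1 H each → 2
  2 × O: no H
  1 × C: 3 H
  1 × C: 2 H
  1 × C: no H
  Total hydrogens = 10.

10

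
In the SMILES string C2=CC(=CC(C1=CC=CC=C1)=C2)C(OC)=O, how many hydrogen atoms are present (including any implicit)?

Hydrogens are implicit in SMILES; fill each atom to its normal valence:
  9 × C (aromatic): 1 H each → 9
  3 × C (aromatic): no H
  2 × O: no H
  1 × C: 3 H
  1 × C: no H
  Total hydrogens = 12.

12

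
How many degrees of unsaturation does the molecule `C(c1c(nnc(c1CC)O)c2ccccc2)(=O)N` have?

Molecular formula from the SMILES: C13H13N3O2.
DoU = (2C + 2 + N − H − X)/2 = (2·13 + 2 + 3 − 13 − 0)/2 = 18/2 = 9.
(Structurally: 2 ring(s) + 7 π bond(s) = 9.)

9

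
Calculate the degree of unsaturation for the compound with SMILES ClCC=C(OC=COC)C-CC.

Molecular formula from the SMILES: C9H15ClO2.
DoU = (2C + 2 + N − H − X)/2 = (2·9 + 2 + 0 − 15 − 1)/2 = 4/2 = 2.
(Structurally: 0 ring(s) + 2 π bond(s) = 2.)

2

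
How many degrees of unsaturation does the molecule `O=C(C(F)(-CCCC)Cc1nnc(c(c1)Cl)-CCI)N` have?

Molecular formula from the SMILES: C13H18ClFIN3O.
DoU = (2C + 2 + N − H − X)/2 = (2·13 + 2 + 3 − 18 − 3)/2 = 10/2 = 5.
(Structurally: 1 ring(s) + 4 π bond(s) = 5.)

5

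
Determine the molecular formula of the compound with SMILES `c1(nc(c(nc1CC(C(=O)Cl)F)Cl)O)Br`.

Heavy atoms from the SMILES: 1 Br, 7 C, 2 Cl, 1 F, 2 N, 2 O.
Implicit hydrogens by atom environment:
  4 × C (aromatic): no H
  2 × Cl: no H
  2 × N (aromatic): no H
  1 × Br: no H
  1 × C: 2 H
  1 × C: 1 H
  1 × C: no H
  1 × F: no H
  1 × O: 1 H
  1 × O: no H
  Total hydrogens = 4.
Molecular formula: C7H4BrCl2FN2O2

C7H4BrCl2FN2O2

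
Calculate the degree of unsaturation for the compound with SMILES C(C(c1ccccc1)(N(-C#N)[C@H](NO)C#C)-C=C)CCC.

9

Molecular formula from the SMILES: C17H21N3O.
DoU = (2C + 2 + N − H − X)/2 = (2·17 + 2 + 3 − 21 − 0)/2 = 18/2 = 9.
(Structurally: 1 ring(s) + 8 π bond(s) = 9.)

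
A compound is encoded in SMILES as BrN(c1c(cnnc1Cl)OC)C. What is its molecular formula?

Heavy atoms from the SMILES: 1 Br, 6 C, 1 Cl, 3 N, 1 O.
Implicit hydrogens by atom environment:
  3 × C (aromatic): no H
  2 × C: 3 H each → 6
  2 × N (aromatic): no H
  1 × Br: no H
  1 × C (aromatic): 1 H
  1 × Cl: no H
  1 × N: no H
  1 × O: no H
  Total hydrogens = 7.
Molecular formula: C6H7BrClN3O

C6H7BrClN3O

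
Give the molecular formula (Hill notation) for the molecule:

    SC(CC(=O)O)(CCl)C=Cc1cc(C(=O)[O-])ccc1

Heavy atoms from the SMILES: 13 C, 1 Cl, 4 O, 1 S.
Implicit hydrogens by atom environment:
  4 × C (aromatic): 1 H each → 4
  3 × C: no H
  2 × C: 2 H each → 4
  2 × C: 1 H each → 2
  2 × C (aromatic): no H
  2 × O: no H
  1 × Cl: no H
  1 × O: 1 H
  1 × O (charge -1): no H
  1 × S: 1 H
  Total hydrogens = 12.
Net charge -1.
Molecular formula: C13H12ClO4S-

C13H12ClO4S-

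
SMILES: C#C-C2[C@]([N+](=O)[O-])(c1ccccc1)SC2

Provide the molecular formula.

Heavy atoms from the SMILES: 11 C, 1 N, 2 O, 1 S.
Implicit hydrogens by atom environment:
  5 × C (aromatic): 1 H each → 5
  2 × C: 1 H each → 2
  2 × C: no H
  1 × C: 2 H
  1 × C (aromatic): no H
  1 × N (charge +1): no H
  1 × O: no H
  1 × O (charge -1): no H
  1 × S: no H
  Total hydrogens = 9.
Molecular formula: C11H9NO2S

C11H9NO2S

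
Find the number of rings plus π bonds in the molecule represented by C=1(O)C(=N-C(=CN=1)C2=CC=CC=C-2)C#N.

Molecular formula from the SMILES: C11H7N3O.
DoU = (2C + 2 + N − H − X)/2 = (2·11 + 2 + 3 − 7 − 0)/2 = 20/2 = 10.
(Structurally: 2 ring(s) + 8 π bond(s) = 10.)

10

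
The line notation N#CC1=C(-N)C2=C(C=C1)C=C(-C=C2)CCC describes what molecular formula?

C14H14N2

Heavy atoms from the SMILES: 14 C, 2 N.
Implicit hydrogens by atom environment:
  5 × C (aromatic): 1 H each → 5
  5 × C (aromatic): no H
  2 × C: 2 H each → 4
  1 × C: 3 H
  1 × C: no H
  1 × N: 2 H
  1 × N: no H
  Total hydrogens = 14.
Molecular formula: C14H14N2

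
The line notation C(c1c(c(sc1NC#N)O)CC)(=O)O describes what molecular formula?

C8H8N2O3S

Heavy atoms from the SMILES: 8 C, 2 N, 3 O, 1 S.
Implicit hydrogens by atom environment:
  4 × C (aromatic): no H
  2 × C: no H
  2 × O: 1 H each → 2
  1 × C: 3 H
  1 × C: 2 H
  1 × N: 1 H
  1 × N: no H
  1 × O: no H
  1 × S (aromatic): no H
  Total hydrogens = 8.
Molecular formula: C8H8N2O3S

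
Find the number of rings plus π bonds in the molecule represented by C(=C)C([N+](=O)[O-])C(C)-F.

2

Molecular formula from the SMILES: C5H8FNO2.
DoU = (2C + 2 + N − H − X)/2 = (2·5 + 2 + 1 − 8 − 1)/2 = 4/2 = 2.
(Structurally: 0 ring(s) + 2 π bond(s) = 2.)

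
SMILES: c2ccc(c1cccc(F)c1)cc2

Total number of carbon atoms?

12

The symbol for carbon appears 12 times in the SMILES. Lowercase c denotes aromatic carbon and counts toward C.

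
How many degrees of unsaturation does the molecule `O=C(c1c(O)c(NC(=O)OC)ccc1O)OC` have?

Molecular formula from the SMILES: C10H11NO6.
DoU = (2C + 2 + N − H − X)/2 = (2·10 + 2 + 1 − 11 − 0)/2 = 12/2 = 6.
(Structurally: 1 ring(s) + 5 π bond(s) = 6.)

6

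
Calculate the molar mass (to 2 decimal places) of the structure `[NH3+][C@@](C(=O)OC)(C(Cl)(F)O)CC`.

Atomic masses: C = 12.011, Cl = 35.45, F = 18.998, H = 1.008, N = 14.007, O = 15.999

Molecular formula: C6H12ClFNO3+.
M = 6×12.011 + 1×35.45 + 1×18.998 + 12×1.008 + 1×14.007 + 3×15.999 = 200.61 g/mol.

200.61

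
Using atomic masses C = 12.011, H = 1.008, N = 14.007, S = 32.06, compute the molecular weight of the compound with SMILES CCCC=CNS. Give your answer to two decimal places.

117.21

Molecular formula: C5H11NS.
M = 5×12.011 + 11×1.008 + 1×14.007 + 1×32.06 = 117.21 g/mol.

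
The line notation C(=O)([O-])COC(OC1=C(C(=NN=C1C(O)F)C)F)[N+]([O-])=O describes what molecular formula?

C9H8F2N3O7-

Heavy atoms from the SMILES: 9 C, 2 F, 3 N, 7 O.
Implicit hydrogens by atom environment:
  4 × C (aromatic): no H
  4 × O: no H
  2 × C: 1 H each → 2
  2 × F: no H
  2 × N (aromatic): no H
  2 × O (charge -1): no H
  1 × C: 3 H
  1 × C: 2 H
  1 × C: no H
  1 × N (charge +1): no H
  1 × O: 1 H
  Total hydrogens = 8.
Net charge -1.
Molecular formula: C9H8F2N3O7-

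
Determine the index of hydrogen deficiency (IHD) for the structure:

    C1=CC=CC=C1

Molecular formula from the SMILES: C6H6.
DoU = (2C + 2 + N − H − X)/2 = (2·6 + 2 + 0 − 6 − 0)/2 = 8/2 = 4.
(Structurally: 1 ring(s) + 3 π bond(s) = 4.)

4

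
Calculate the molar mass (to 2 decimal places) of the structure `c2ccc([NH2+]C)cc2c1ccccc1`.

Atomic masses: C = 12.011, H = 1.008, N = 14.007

184.26

Molecular formula: C13H14N+.
M = 13×12.011 + 14×1.008 + 1×14.007 = 184.26 g/mol.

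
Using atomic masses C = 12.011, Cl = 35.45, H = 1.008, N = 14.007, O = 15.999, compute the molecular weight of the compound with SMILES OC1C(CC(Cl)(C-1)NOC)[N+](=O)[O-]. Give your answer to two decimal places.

Molecular formula: C6H11ClN2O4.
M = 6×12.011 + 1×35.45 + 11×1.008 + 2×14.007 + 4×15.999 = 210.61 g/mol.

210.61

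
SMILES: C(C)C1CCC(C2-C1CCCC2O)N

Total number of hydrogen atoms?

23

Hydrogens are implicit in SMILES; fill each atom to its normal valence:
  6 × C: 2 H each → 12
  5 × C: 1 H each → 5
  1 × C: 3 H
  1 × N: 2 H
  1 × O: 1 H
  Total hydrogens = 23.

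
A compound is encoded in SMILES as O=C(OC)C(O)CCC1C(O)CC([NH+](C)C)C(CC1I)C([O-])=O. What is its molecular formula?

C15H26INO6

Heavy atoms from the SMILES: 15 C, 1 I, 1 N, 6 O.
Implicit hydrogens by atom environment:
  6 × C: 1 H each → 6
  4 × C: 2 H each → 8
  3 × C: 3 H each → 9
  3 × O: no H
  2 × C: no H
  2 × O: 1 H each → 2
  1 × I: no H
  1 × N (charge +1): 1 H
  1 × O (charge -1): no H
  Total hydrogens = 26.
Molecular formula: C15H26INO6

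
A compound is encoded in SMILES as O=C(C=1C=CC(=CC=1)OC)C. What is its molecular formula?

C9H10O2

Heavy atoms from the SMILES: 9 C, 2 O.
Implicit hydrogens by atom environment:
  4 × C (aromatic): 1 H each → 4
  2 × C: 3 H each → 6
  2 × C (aromatic): no H
  2 × O: no H
  1 × C: no H
  Total hydrogens = 10.
Molecular formula: C9H10O2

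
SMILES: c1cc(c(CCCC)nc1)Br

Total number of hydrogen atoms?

Hydrogens are implicit in SMILES; fill each atom to its normal valence:
  3 × C: 2 H each → 6
  3 × C (aromatic): 1 H each → 3
  2 × C (aromatic): no H
  1 × Br: no H
  1 × C: 3 H
  1 × N (aromatic): no H
  Total hydrogens = 12.

12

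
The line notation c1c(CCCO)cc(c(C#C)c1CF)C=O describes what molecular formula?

Heavy atoms from the SMILES: 13 C, 1 F, 2 O.
Implicit hydrogens by atom environment:
  4 × C: 2 H each → 8
  4 × C (aromatic): no H
  2 × C (aromatic): 1 H each → 2
  2 × C: 1 H each → 2
  1 × C: no H
  1 × F: no H
  1 × O: 1 H
  1 × O: no H
  Total hydrogens = 13.
Molecular formula: C13H13FO2

C13H13FO2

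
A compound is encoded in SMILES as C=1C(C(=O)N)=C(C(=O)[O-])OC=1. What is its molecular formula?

Heavy atoms from the SMILES: 6 C, 1 N, 4 O.
Implicit hydrogens by atom environment:
  2 × C (aromatic): 1 H each → 2
  2 × C (aromatic): no H
  2 × C: no H
  2 × O: no H
  1 × N: 2 H
  1 × O (aromatic): no H
  1 × O (charge -1): no H
  Total hydrogens = 4.
Net charge -1.
Molecular formula: C6H4NO4-

C6H4NO4-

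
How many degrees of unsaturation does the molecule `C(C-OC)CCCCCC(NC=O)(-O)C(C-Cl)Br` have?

1

Molecular formula from the SMILES: C12H23BrClNO3.
DoU = (2C + 2 + N − H − X)/2 = (2·12 + 2 + 1 − 23 − 2)/2 = 2/2 = 1.
(Structurally: 0 ring(s) + 1 π bond(s) = 1.)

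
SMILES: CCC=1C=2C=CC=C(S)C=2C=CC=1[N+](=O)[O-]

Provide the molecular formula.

C12H11NO2S

Heavy atoms from the SMILES: 12 C, 1 N, 2 O, 1 S.
Implicit hydrogens by atom environment:
  5 × C (aromatic): 1 H each → 5
  5 × C (aromatic): no H
  1 × C: 3 H
  1 × C: 2 H
  1 × N (charge +1): no H
  1 × O: no H
  1 × O (charge -1): no H
  1 × S: 1 H
  Total hydrogens = 11.
Molecular formula: C12H11NO2S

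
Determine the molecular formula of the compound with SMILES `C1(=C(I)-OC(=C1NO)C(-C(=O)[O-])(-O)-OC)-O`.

C7H7INO7-

Heavy atoms from the SMILES: 7 C, 1 I, 1 N, 7 O.
Implicit hydrogens by atom environment:
  4 × C (aromatic): no H
  3 × O: 1 H each → 3
  2 × C: no H
  2 × O: no H
  1 × C: 3 H
  1 × I: no H
  1 × N: 1 H
  1 × O (aromatic): no H
  1 × O (charge -1): no H
  Total hydrogens = 7.
Net charge -1.
Molecular formula: C7H7INO7-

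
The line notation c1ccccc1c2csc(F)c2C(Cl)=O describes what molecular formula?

Heavy atoms from the SMILES: 11 C, 1 Cl, 1 F, 1 O, 1 S.
Implicit hydrogens by atom environment:
  6 × C (aromatic): 1 H each → 6
  4 × C (aromatic): no H
  1 × C: no H
  1 × Cl: no H
  1 × F: no H
  1 × O: no H
  1 × S (aromatic): no H
  Total hydrogens = 6.
Molecular formula: C11H6ClFOS

C11H6ClFOS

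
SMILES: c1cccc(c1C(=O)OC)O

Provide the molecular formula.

C8H8O3

Heavy atoms from the SMILES: 8 C, 3 O.
Implicit hydrogens by atom environment:
  4 × C (aromatic): 1 H each → 4
  2 × C (aromatic): no H
  2 × O: no H
  1 × C: 3 H
  1 × C: no H
  1 × O: 1 H
  Total hydrogens = 8.
Molecular formula: C8H8O3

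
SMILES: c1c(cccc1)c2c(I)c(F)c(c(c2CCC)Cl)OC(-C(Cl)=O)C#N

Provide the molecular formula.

Heavy atoms from the SMILES: 18 C, 2 Cl, 1 F, 1 I, 1 N, 2 O.
Implicit hydrogens by atom environment:
  7 × C (aromatic): no H
  5 × C (aromatic): 1 H each → 5
  2 × C: 2 H each → 4
  2 × C: no H
  2 × Cl: no H
  2 × O: no H
  1 × C: 3 H
  1 × C: 1 H
  1 × F: no H
  1 × I: no H
  1 × N: no H
  Total hydrogens = 13.
Molecular formula: C18H13Cl2FINO2

C18H13Cl2FINO2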